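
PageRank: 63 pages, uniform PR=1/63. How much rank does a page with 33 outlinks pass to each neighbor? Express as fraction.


Initial PR = 1/63 = 1/63
Outlinks = 33
Contribution per link = PR / outlinks
= 1/63 / 33
= 1/2079

1/2079


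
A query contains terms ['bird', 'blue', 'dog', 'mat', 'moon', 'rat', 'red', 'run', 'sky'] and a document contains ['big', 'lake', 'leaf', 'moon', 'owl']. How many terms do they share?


Query terms: ['bird', 'blue', 'dog', 'mat', 'moon', 'rat', 'red', 'run', 'sky']
Document terms: ['big', 'lake', 'leaf', 'moon', 'owl']
Common terms: ['moon']
Overlap count = 1

1


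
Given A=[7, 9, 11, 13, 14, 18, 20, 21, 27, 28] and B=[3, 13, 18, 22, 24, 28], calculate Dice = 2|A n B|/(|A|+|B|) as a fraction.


A intersect B = [13, 18, 28]
|A intersect B| = 3
|A| = 10, |B| = 6
Dice = 2*3 / (10+6)
= 6 / 16 = 3/8

3/8


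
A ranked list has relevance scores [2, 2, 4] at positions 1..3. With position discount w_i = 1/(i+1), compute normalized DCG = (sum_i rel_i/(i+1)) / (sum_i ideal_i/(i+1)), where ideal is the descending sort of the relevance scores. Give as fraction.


Position discount weights w_i = 1/(i+1) for i=1..3:
Weights = [1/2, 1/3, 1/4]
Actual relevance: [2, 2, 4]
DCG = 2/2 + 2/3 + 4/4 = 8/3
Ideal relevance (sorted desc): [4, 2, 2]
Ideal DCG = 4/2 + 2/3 + 2/4 = 19/6
nDCG = DCG / ideal_DCG = 8/3 / 19/6 = 16/19

16/19


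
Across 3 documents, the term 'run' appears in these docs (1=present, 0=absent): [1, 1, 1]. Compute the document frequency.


Checking each document for 'run':
Doc 1: present
Doc 2: present
Doc 3: present
df = sum of presences = 1 + 1 + 1 = 3

3


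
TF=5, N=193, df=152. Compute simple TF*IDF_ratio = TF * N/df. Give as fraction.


TF * (N/df)
= 5 * (193/152)
= 5 * 193/152
= 965/152

965/152


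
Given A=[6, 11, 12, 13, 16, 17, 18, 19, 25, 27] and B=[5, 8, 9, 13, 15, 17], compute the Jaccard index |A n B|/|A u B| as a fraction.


A intersect B = [13, 17]
|A intersect B| = 2
A union B = [5, 6, 8, 9, 11, 12, 13, 15, 16, 17, 18, 19, 25, 27]
|A union B| = 14
Jaccard = 2/14 = 1/7

1/7


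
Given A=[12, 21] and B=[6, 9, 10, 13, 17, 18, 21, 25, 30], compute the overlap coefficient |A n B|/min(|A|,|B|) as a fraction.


A intersect B = [21]
|A intersect B| = 1
min(|A|, |B|) = min(2, 9) = 2
Overlap = 1 / 2 = 1/2

1/2


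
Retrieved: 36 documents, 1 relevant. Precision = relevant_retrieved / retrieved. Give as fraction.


Precision = relevant_retrieved / total_retrieved
= 1 / 36
= 1 / (1 + 35)
= 1/36

1/36


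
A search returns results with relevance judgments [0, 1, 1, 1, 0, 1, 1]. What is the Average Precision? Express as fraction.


Computing P@k for each relevant position:
Position 1: not relevant
Position 2: relevant, P@2 = 1/2 = 1/2
Position 3: relevant, P@3 = 2/3 = 2/3
Position 4: relevant, P@4 = 3/4 = 3/4
Position 5: not relevant
Position 6: relevant, P@6 = 4/6 = 2/3
Position 7: relevant, P@7 = 5/7 = 5/7
Sum of P@k = 1/2 + 2/3 + 3/4 + 2/3 + 5/7 = 277/84
AP = 277/84 / 5 = 277/420

277/420


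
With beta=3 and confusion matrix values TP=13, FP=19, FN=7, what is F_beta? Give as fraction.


P = TP/(TP+FP) = 13/32 = 13/32
R = TP/(TP+FN) = 13/20 = 13/20
beta^2 = 3^2 = 9
(1 + beta^2) = 10
Numerator = (1+beta^2)*P*R = 169/64
Denominator = beta^2*P + R = 117/32 + 13/20 = 689/160
F_beta = 65/106

65/106


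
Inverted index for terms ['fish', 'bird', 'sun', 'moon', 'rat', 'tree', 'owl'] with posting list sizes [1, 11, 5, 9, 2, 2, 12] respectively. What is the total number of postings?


Summing posting list sizes:
'fish': 1 postings
'bird': 11 postings
'sun': 5 postings
'moon': 9 postings
'rat': 2 postings
'tree': 2 postings
'owl': 12 postings
Total = 1 + 11 + 5 + 9 + 2 + 2 + 12 = 42

42


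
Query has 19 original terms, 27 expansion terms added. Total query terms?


Original terms: 19
Expansion terms: 27
Total = 19 + 27 = 46

46


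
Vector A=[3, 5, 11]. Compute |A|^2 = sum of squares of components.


|A|^2 = sum of squared components
A[0]^2 = 3^2 = 9
A[1]^2 = 5^2 = 25
A[2]^2 = 11^2 = 121
Sum = 9 + 25 + 121 = 155

155


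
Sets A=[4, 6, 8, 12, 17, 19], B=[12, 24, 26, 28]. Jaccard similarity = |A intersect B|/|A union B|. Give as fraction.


A intersect B = [12]
|A intersect B| = 1
A union B = [4, 6, 8, 12, 17, 19, 24, 26, 28]
|A union B| = 9
Jaccard = 1/9 = 1/9

1/9


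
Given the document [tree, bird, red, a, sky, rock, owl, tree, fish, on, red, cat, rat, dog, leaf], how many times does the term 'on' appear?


Document has 15 words
Scanning for 'on':
Found at positions: [9]
Count = 1

1


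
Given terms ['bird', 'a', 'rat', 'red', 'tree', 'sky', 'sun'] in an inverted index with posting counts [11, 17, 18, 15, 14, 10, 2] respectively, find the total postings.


Summing posting list sizes:
'bird': 11 postings
'a': 17 postings
'rat': 18 postings
'red': 15 postings
'tree': 14 postings
'sky': 10 postings
'sun': 2 postings
Total = 11 + 17 + 18 + 15 + 14 + 10 + 2 = 87

87


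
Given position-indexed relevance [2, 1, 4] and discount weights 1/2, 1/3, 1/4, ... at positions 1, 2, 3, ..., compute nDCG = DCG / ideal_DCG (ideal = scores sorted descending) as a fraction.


Position discount weights w_i = 1/(i+1) for i=1..3:
Weights = [1/2, 1/3, 1/4]
Actual relevance: [2, 1, 4]
DCG = 2/2 + 1/3 + 4/4 = 7/3
Ideal relevance (sorted desc): [4, 2, 1]
Ideal DCG = 4/2 + 2/3 + 1/4 = 35/12
nDCG = DCG / ideal_DCG = 7/3 / 35/12 = 4/5

4/5


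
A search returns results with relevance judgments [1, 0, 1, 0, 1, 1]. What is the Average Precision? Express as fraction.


Computing P@k for each relevant position:
Position 1: relevant, P@1 = 1/1 = 1
Position 2: not relevant
Position 3: relevant, P@3 = 2/3 = 2/3
Position 4: not relevant
Position 5: relevant, P@5 = 3/5 = 3/5
Position 6: relevant, P@6 = 4/6 = 2/3
Sum of P@k = 1 + 2/3 + 3/5 + 2/3 = 44/15
AP = 44/15 / 4 = 11/15

11/15


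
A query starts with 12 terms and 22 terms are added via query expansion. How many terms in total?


Original terms: 12
Expansion terms: 22
Total = 12 + 22 = 34

34


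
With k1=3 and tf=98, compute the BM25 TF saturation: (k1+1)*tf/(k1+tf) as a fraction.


BM25 TF component = (k1+1)*tf / (k1+tf)
k1 = 3, tf = 98
Numerator = (3+1)*98 = 392
Denominator = 3 + 98 = 101
= 392/101 = 392/101

392/101


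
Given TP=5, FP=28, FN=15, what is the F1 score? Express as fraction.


F1 = 2 * P * R / (P + R)
P = TP/(TP+FP) = 5/33 = 5/33
R = TP/(TP+FN) = 5/20 = 1/4
2 * P * R = 2 * 5/33 * 1/4 = 5/66
P + R = 5/33 + 1/4 = 53/132
F1 = 5/66 / 53/132 = 10/53

10/53


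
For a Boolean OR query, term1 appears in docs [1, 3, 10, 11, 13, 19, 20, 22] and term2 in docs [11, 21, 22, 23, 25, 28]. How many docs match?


Boolean OR: find union of posting lists
term1 docs: [1, 3, 10, 11, 13, 19, 20, 22]
term2 docs: [11, 21, 22, 23, 25, 28]
Union: [1, 3, 10, 11, 13, 19, 20, 21, 22, 23, 25, 28]
|union| = 12

12


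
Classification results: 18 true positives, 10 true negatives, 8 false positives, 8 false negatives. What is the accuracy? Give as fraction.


Accuracy = (TP + TN) / (TP + TN + FP + FN)
TP + TN = 18 + 10 = 28
Total = 18 + 10 + 8 + 8 = 44
Accuracy = 28 / 44 = 7/11

7/11


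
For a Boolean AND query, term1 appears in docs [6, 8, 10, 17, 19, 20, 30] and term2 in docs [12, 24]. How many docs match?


Boolean AND: find intersection of posting lists
term1 docs: [6, 8, 10, 17, 19, 20, 30]
term2 docs: [12, 24]
Intersection: []
|intersection| = 0

0


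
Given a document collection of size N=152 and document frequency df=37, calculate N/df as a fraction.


IDF ratio = N / df
= 152 / 37
= 152/37

152/37


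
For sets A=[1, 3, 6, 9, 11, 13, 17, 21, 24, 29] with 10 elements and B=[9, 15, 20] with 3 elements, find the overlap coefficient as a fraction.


A intersect B = [9]
|A intersect B| = 1
min(|A|, |B|) = min(10, 3) = 3
Overlap = 1 / 3 = 1/3

1/3


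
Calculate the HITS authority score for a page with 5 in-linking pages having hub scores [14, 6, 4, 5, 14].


Authority = sum of hub scores of in-linkers
In-link 1: hub score = 14
In-link 2: hub score = 6
In-link 3: hub score = 4
In-link 4: hub score = 5
In-link 5: hub score = 14
Authority = 14 + 6 + 4 + 5 + 14 = 43

43


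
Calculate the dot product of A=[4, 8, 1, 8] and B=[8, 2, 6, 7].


Dot product = sum of element-wise products
A[0]*B[0] = 4*8 = 32
A[1]*B[1] = 8*2 = 16
A[2]*B[2] = 1*6 = 6
A[3]*B[3] = 8*7 = 56
Sum = 32 + 16 + 6 + 56 = 110

110


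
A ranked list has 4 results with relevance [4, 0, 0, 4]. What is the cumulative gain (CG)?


Cumulative Gain = sum of relevance scores
Position 1: rel=4, running sum=4
Position 2: rel=0, running sum=4
Position 3: rel=0, running sum=4
Position 4: rel=4, running sum=8
CG = 8

8


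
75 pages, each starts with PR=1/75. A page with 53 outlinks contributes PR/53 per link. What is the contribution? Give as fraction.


Initial PR = 1/75 = 1/75
Outlinks = 53
Contribution per link = PR / outlinks
= 1/75 / 53
= 1/3975

1/3975


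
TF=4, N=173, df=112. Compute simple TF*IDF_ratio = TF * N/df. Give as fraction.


TF * (N/df)
= 4 * (173/112)
= 4 * 173/112
= 173/28

173/28


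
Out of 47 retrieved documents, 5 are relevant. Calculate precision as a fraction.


Precision = relevant_retrieved / total_retrieved
= 5 / 47
= 5 / (5 + 42)
= 5/47

5/47


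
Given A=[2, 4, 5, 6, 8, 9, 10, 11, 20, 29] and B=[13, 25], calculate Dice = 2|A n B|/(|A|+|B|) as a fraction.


A intersect B = []
|A intersect B| = 0
|A| = 10, |B| = 2
Dice = 2*0 / (10+2)
= 0 / 12 = 0

0


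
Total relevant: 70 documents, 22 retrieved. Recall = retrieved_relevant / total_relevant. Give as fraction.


Recall = retrieved_relevant / total_relevant
= 22 / 70
= 22 / (22 + 48)
= 11/35

11/35


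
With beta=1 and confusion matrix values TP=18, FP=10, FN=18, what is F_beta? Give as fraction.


P = TP/(TP+FP) = 18/28 = 9/14
R = TP/(TP+FN) = 18/36 = 1/2
beta^2 = 1^2 = 1
(1 + beta^2) = 2
Numerator = (1+beta^2)*P*R = 9/14
Denominator = beta^2*P + R = 9/14 + 1/2 = 8/7
F_beta = 9/16

9/16


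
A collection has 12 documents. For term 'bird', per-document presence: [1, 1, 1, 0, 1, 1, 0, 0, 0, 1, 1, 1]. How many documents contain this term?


Checking each document for 'bird':
Doc 1: present
Doc 2: present
Doc 3: present
Doc 4: absent
Doc 5: present
Doc 6: present
Doc 7: absent
Doc 8: absent
Doc 9: absent
Doc 10: present
Doc 11: present
Doc 12: present
df = sum of presences = 1 + 1 + 1 + 0 + 1 + 1 + 0 + 0 + 0 + 1 + 1 + 1 = 8

8


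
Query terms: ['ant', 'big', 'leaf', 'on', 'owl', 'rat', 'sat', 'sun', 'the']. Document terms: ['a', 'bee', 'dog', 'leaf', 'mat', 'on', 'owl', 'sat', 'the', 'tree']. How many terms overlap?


Query terms: ['ant', 'big', 'leaf', 'on', 'owl', 'rat', 'sat', 'sun', 'the']
Document terms: ['a', 'bee', 'dog', 'leaf', 'mat', 'on', 'owl', 'sat', 'the', 'tree']
Common terms: ['leaf', 'on', 'owl', 'sat', 'the']
Overlap count = 5

5


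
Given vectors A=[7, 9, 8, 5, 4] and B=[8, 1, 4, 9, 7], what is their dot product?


Dot product = sum of element-wise products
A[0]*B[0] = 7*8 = 56
A[1]*B[1] = 9*1 = 9
A[2]*B[2] = 8*4 = 32
A[3]*B[3] = 5*9 = 45
A[4]*B[4] = 4*7 = 28
Sum = 56 + 9 + 32 + 45 + 28 = 170

170


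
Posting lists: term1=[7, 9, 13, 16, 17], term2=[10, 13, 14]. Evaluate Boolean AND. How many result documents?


Boolean AND: find intersection of posting lists
term1 docs: [7, 9, 13, 16, 17]
term2 docs: [10, 13, 14]
Intersection: [13]
|intersection| = 1

1


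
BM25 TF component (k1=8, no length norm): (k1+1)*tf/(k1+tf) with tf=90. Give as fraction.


BM25 TF component = (k1+1)*tf / (k1+tf)
k1 = 8, tf = 90
Numerator = (8+1)*90 = 810
Denominator = 8 + 90 = 98
= 810/98 = 405/49

405/49


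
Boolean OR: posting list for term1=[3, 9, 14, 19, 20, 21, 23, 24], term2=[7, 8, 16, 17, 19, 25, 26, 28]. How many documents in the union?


Boolean OR: find union of posting lists
term1 docs: [3, 9, 14, 19, 20, 21, 23, 24]
term2 docs: [7, 8, 16, 17, 19, 25, 26, 28]
Union: [3, 7, 8, 9, 14, 16, 17, 19, 20, 21, 23, 24, 25, 26, 28]
|union| = 15

15


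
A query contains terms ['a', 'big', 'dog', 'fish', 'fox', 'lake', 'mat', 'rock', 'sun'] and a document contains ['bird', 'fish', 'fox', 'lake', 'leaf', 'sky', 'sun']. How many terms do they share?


Query terms: ['a', 'big', 'dog', 'fish', 'fox', 'lake', 'mat', 'rock', 'sun']
Document terms: ['bird', 'fish', 'fox', 'lake', 'leaf', 'sky', 'sun']
Common terms: ['fish', 'fox', 'lake', 'sun']
Overlap count = 4

4


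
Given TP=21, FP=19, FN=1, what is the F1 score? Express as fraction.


F1 = 2 * P * R / (P + R)
P = TP/(TP+FP) = 21/40 = 21/40
R = TP/(TP+FN) = 21/22 = 21/22
2 * P * R = 2 * 21/40 * 21/22 = 441/440
P + R = 21/40 + 21/22 = 651/440
F1 = 441/440 / 651/440 = 21/31

21/31


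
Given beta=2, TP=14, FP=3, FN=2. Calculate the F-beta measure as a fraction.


P = TP/(TP+FP) = 14/17 = 14/17
R = TP/(TP+FN) = 14/16 = 7/8
beta^2 = 2^2 = 4
(1 + beta^2) = 5
Numerator = (1+beta^2)*P*R = 245/68
Denominator = beta^2*P + R = 56/17 + 7/8 = 567/136
F_beta = 70/81

70/81


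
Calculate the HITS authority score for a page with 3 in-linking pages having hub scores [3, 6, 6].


Authority = sum of hub scores of in-linkers
In-link 1: hub score = 3
In-link 2: hub score = 6
In-link 3: hub score = 6
Authority = 3 + 6 + 6 = 15

15


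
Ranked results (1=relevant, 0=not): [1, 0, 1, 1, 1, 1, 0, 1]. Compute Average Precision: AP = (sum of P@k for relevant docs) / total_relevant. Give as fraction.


Computing P@k for each relevant position:
Position 1: relevant, P@1 = 1/1 = 1
Position 2: not relevant
Position 3: relevant, P@3 = 2/3 = 2/3
Position 4: relevant, P@4 = 3/4 = 3/4
Position 5: relevant, P@5 = 4/5 = 4/5
Position 6: relevant, P@6 = 5/6 = 5/6
Position 7: not relevant
Position 8: relevant, P@8 = 6/8 = 3/4
Sum of P@k = 1 + 2/3 + 3/4 + 4/5 + 5/6 + 3/4 = 24/5
AP = 24/5 / 6 = 4/5

4/5


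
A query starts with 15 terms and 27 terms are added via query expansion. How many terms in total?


Original terms: 15
Expansion terms: 27
Total = 15 + 27 = 42

42


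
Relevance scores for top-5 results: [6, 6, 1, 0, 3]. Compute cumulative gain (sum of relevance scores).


Cumulative Gain = sum of relevance scores
Position 1: rel=6, running sum=6
Position 2: rel=6, running sum=12
Position 3: rel=1, running sum=13
Position 4: rel=0, running sum=13
Position 5: rel=3, running sum=16
CG = 16

16


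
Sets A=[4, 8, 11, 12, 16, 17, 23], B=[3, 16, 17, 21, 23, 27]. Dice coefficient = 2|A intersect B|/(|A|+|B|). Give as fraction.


A intersect B = [16, 17, 23]
|A intersect B| = 3
|A| = 7, |B| = 6
Dice = 2*3 / (7+6)
= 6 / 13 = 6/13

6/13


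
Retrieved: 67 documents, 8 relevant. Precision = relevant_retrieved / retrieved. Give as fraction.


Precision = relevant_retrieved / total_retrieved
= 8 / 67
= 8 / (8 + 59)
= 8/67

8/67


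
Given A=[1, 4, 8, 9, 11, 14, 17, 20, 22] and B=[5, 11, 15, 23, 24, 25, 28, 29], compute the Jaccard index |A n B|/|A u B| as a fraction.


A intersect B = [11]
|A intersect B| = 1
A union B = [1, 4, 5, 8, 9, 11, 14, 15, 17, 20, 22, 23, 24, 25, 28, 29]
|A union B| = 16
Jaccard = 1/16 = 1/16

1/16


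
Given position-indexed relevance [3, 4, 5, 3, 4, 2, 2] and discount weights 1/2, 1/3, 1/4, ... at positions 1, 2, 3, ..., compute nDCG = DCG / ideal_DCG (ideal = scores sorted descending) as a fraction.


Position discount weights w_i = 1/(i+1) for i=1..7:
Weights = [1/2, 1/3, 1/4, 1/5, 1/6, 1/7, 1/8]
Actual relevance: [3, 4, 5, 3, 4, 2, 2]
DCG = 3/2 + 4/3 + 5/4 + 3/5 + 4/6 + 2/7 + 2/8 = 206/35
Ideal relevance (sorted desc): [5, 4, 4, 3, 3, 2, 2]
Ideal DCG = 5/2 + 4/3 + 4/4 + 3/5 + 3/6 + 2/7 + 2/8 = 2717/420
nDCG = DCG / ideal_DCG = 206/35 / 2717/420 = 2472/2717

2472/2717


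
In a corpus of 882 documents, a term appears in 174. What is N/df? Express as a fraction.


IDF ratio = N / df
= 882 / 174
= 147/29

147/29


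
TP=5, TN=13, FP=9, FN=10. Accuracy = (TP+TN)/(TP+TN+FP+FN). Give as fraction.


Accuracy = (TP + TN) / (TP + TN + FP + FN)
TP + TN = 5 + 13 = 18
Total = 5 + 13 + 9 + 10 = 37
Accuracy = 18 / 37 = 18/37

18/37


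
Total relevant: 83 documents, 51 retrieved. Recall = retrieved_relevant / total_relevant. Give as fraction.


Recall = retrieved_relevant / total_relevant
= 51 / 83
= 51 / (51 + 32)
= 51/83

51/83


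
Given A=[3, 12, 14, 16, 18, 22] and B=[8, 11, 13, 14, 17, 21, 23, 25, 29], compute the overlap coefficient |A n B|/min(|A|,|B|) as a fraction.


A intersect B = [14]
|A intersect B| = 1
min(|A|, |B|) = min(6, 9) = 6
Overlap = 1 / 6 = 1/6

1/6


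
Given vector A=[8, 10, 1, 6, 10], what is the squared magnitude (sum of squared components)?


|A|^2 = sum of squared components
A[0]^2 = 8^2 = 64
A[1]^2 = 10^2 = 100
A[2]^2 = 1^2 = 1
A[3]^2 = 6^2 = 36
A[4]^2 = 10^2 = 100
Sum = 64 + 100 + 1 + 36 + 100 = 301

301


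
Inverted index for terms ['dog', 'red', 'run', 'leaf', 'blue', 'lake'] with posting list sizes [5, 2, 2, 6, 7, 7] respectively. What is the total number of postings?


Summing posting list sizes:
'dog': 5 postings
'red': 2 postings
'run': 2 postings
'leaf': 6 postings
'blue': 7 postings
'lake': 7 postings
Total = 5 + 2 + 2 + 6 + 7 + 7 = 29

29


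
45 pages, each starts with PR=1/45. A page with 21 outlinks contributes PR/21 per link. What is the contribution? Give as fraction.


Initial PR = 1/45 = 1/45
Outlinks = 21
Contribution per link = PR / outlinks
= 1/45 / 21
= 1/945

1/945


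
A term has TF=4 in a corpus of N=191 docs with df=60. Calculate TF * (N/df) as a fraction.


TF * (N/df)
= 4 * (191/60)
= 4 * 191/60
= 191/15

191/15


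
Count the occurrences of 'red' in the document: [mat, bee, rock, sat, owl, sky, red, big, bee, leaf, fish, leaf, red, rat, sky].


Document has 15 words
Scanning for 'red':
Found at positions: [6, 12]
Count = 2

2


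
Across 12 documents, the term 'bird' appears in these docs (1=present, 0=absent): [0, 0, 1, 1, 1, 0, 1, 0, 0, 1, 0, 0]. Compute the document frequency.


Checking each document for 'bird':
Doc 1: absent
Doc 2: absent
Doc 3: present
Doc 4: present
Doc 5: present
Doc 6: absent
Doc 7: present
Doc 8: absent
Doc 9: absent
Doc 10: present
Doc 11: absent
Doc 12: absent
df = sum of presences = 0 + 0 + 1 + 1 + 1 + 0 + 1 + 0 + 0 + 1 + 0 + 0 = 5

5


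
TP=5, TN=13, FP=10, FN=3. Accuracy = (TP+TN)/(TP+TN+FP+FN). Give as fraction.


Accuracy = (TP + TN) / (TP + TN + FP + FN)
TP + TN = 5 + 13 = 18
Total = 5 + 13 + 10 + 3 = 31
Accuracy = 18 / 31 = 18/31

18/31


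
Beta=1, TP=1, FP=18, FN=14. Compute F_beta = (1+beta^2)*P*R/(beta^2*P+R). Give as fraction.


P = TP/(TP+FP) = 1/19 = 1/19
R = TP/(TP+FN) = 1/15 = 1/15
beta^2 = 1^2 = 1
(1 + beta^2) = 2
Numerator = (1+beta^2)*P*R = 2/285
Denominator = beta^2*P + R = 1/19 + 1/15 = 34/285
F_beta = 1/17

1/17


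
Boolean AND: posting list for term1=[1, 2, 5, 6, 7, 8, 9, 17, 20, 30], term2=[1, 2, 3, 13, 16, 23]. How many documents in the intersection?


Boolean AND: find intersection of posting lists
term1 docs: [1, 2, 5, 6, 7, 8, 9, 17, 20, 30]
term2 docs: [1, 2, 3, 13, 16, 23]
Intersection: [1, 2]
|intersection| = 2

2


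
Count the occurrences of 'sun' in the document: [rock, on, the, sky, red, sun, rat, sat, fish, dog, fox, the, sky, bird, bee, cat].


Document has 16 words
Scanning for 'sun':
Found at positions: [5]
Count = 1

1


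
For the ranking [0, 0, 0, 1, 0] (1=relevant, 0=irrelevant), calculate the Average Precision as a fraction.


Computing P@k for each relevant position:
Position 1: not relevant
Position 2: not relevant
Position 3: not relevant
Position 4: relevant, P@4 = 1/4 = 1/4
Position 5: not relevant
Sum of P@k = 1/4 = 1/4
AP = 1/4 / 1 = 1/4

1/4


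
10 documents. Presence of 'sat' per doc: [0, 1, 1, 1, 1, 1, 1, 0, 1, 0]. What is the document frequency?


Checking each document for 'sat':
Doc 1: absent
Doc 2: present
Doc 3: present
Doc 4: present
Doc 5: present
Doc 6: present
Doc 7: present
Doc 8: absent
Doc 9: present
Doc 10: absent
df = sum of presences = 0 + 1 + 1 + 1 + 1 + 1 + 1 + 0 + 1 + 0 = 7

7


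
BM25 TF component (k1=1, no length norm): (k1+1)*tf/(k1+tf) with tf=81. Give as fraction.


BM25 TF component = (k1+1)*tf / (k1+tf)
k1 = 1, tf = 81
Numerator = (1+1)*81 = 162
Denominator = 1 + 81 = 82
= 162/82 = 81/41

81/41


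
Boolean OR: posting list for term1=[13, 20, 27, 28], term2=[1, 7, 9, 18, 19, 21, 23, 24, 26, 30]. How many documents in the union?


Boolean OR: find union of posting lists
term1 docs: [13, 20, 27, 28]
term2 docs: [1, 7, 9, 18, 19, 21, 23, 24, 26, 30]
Union: [1, 7, 9, 13, 18, 19, 20, 21, 23, 24, 26, 27, 28, 30]
|union| = 14

14


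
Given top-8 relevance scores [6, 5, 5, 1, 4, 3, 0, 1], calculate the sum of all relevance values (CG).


Cumulative Gain = sum of relevance scores
Position 1: rel=6, running sum=6
Position 2: rel=5, running sum=11
Position 3: rel=5, running sum=16
Position 4: rel=1, running sum=17
Position 5: rel=4, running sum=21
Position 6: rel=3, running sum=24
Position 7: rel=0, running sum=24
Position 8: rel=1, running sum=25
CG = 25

25


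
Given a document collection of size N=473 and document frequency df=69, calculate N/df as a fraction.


IDF ratio = N / df
= 473 / 69
= 473/69

473/69


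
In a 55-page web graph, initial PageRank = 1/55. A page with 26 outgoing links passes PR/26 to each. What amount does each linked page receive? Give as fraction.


Initial PR = 1/55 = 1/55
Outlinks = 26
Contribution per link = PR / outlinks
= 1/55 / 26
= 1/1430

1/1430


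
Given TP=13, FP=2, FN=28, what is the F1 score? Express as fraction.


F1 = 2 * P * R / (P + R)
P = TP/(TP+FP) = 13/15 = 13/15
R = TP/(TP+FN) = 13/41 = 13/41
2 * P * R = 2 * 13/15 * 13/41 = 338/615
P + R = 13/15 + 13/41 = 728/615
F1 = 338/615 / 728/615 = 13/28

13/28


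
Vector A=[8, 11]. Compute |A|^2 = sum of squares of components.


|A|^2 = sum of squared components
A[0]^2 = 8^2 = 64
A[1]^2 = 11^2 = 121
Sum = 64 + 121 = 185

185


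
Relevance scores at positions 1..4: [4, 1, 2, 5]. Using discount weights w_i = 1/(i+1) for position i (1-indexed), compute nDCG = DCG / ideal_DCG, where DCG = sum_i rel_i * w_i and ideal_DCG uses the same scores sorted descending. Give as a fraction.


Position discount weights w_i = 1/(i+1) for i=1..4:
Weights = [1/2, 1/3, 1/4, 1/5]
Actual relevance: [4, 1, 2, 5]
DCG = 4/2 + 1/3 + 2/4 + 5/5 = 23/6
Ideal relevance (sorted desc): [5, 4, 2, 1]
Ideal DCG = 5/2 + 4/3 + 2/4 + 1/5 = 68/15
nDCG = DCG / ideal_DCG = 23/6 / 68/15 = 115/136

115/136


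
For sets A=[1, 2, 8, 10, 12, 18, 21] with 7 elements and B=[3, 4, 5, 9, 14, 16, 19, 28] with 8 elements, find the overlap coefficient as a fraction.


A intersect B = []
|A intersect B| = 0
min(|A|, |B|) = min(7, 8) = 7
Overlap = 0 / 7 = 0

0


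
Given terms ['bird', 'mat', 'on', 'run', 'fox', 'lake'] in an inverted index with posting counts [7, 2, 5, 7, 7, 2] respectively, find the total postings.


Summing posting list sizes:
'bird': 7 postings
'mat': 2 postings
'on': 5 postings
'run': 7 postings
'fox': 7 postings
'lake': 2 postings
Total = 7 + 2 + 5 + 7 + 7 + 2 = 30

30


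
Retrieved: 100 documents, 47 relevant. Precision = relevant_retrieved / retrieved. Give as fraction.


Precision = relevant_retrieved / total_retrieved
= 47 / 100
= 47 / (47 + 53)
= 47/100

47/100


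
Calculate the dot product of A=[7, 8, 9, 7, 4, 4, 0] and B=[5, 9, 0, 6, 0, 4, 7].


Dot product = sum of element-wise products
A[0]*B[0] = 7*5 = 35
A[1]*B[1] = 8*9 = 72
A[2]*B[2] = 9*0 = 0
A[3]*B[3] = 7*6 = 42
A[4]*B[4] = 4*0 = 0
A[5]*B[5] = 4*4 = 16
A[6]*B[6] = 0*7 = 0
Sum = 35 + 72 + 0 + 42 + 0 + 16 + 0 = 165

165


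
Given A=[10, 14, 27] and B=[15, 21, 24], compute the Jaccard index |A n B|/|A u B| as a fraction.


A intersect B = []
|A intersect B| = 0
A union B = [10, 14, 15, 21, 24, 27]
|A union B| = 6
Jaccard = 0/6 = 0

0


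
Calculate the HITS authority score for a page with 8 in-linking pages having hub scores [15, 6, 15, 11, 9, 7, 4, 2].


Authority = sum of hub scores of in-linkers
In-link 1: hub score = 15
In-link 2: hub score = 6
In-link 3: hub score = 15
In-link 4: hub score = 11
In-link 5: hub score = 9
In-link 6: hub score = 7
In-link 7: hub score = 4
In-link 8: hub score = 2
Authority = 15 + 6 + 15 + 11 + 9 + 7 + 4 + 2 = 69

69


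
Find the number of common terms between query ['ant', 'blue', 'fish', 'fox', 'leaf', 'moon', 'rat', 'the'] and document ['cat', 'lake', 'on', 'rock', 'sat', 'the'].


Query terms: ['ant', 'blue', 'fish', 'fox', 'leaf', 'moon', 'rat', 'the']
Document terms: ['cat', 'lake', 'on', 'rock', 'sat', 'the']
Common terms: ['the']
Overlap count = 1

1


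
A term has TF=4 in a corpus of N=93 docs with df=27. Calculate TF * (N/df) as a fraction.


TF * (N/df)
= 4 * (93/27)
= 4 * 31/9
= 124/9

124/9


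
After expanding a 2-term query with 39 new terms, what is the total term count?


Original terms: 2
Expansion terms: 39
Total = 2 + 39 = 41

41


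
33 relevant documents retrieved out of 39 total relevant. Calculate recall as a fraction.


Recall = retrieved_relevant / total_relevant
= 33 / 39
= 33 / (33 + 6)
= 11/13

11/13


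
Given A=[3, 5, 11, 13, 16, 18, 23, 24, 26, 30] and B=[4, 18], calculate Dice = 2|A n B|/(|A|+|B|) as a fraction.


A intersect B = [18]
|A intersect B| = 1
|A| = 10, |B| = 2
Dice = 2*1 / (10+2)
= 2 / 12 = 1/6

1/6


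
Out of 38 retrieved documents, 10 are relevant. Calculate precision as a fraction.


Precision = relevant_retrieved / total_retrieved
= 10 / 38
= 10 / (10 + 28)
= 5/19

5/19


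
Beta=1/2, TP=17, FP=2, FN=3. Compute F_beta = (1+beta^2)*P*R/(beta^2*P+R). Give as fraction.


P = TP/(TP+FP) = 17/19 = 17/19
R = TP/(TP+FN) = 17/20 = 17/20
beta^2 = 1/2^2 = 1/4
(1 + beta^2) = 5/4
Numerator = (1+beta^2)*P*R = 289/304
Denominator = beta^2*P + R = 17/76 + 17/20 = 102/95
F_beta = 85/96

85/96


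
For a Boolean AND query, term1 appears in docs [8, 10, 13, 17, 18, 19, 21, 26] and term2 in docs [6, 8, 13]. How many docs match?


Boolean AND: find intersection of posting lists
term1 docs: [8, 10, 13, 17, 18, 19, 21, 26]
term2 docs: [6, 8, 13]
Intersection: [8, 13]
|intersection| = 2

2


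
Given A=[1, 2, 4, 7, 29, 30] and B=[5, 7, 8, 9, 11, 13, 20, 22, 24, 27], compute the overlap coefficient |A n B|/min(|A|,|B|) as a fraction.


A intersect B = [7]
|A intersect B| = 1
min(|A|, |B|) = min(6, 10) = 6
Overlap = 1 / 6 = 1/6

1/6


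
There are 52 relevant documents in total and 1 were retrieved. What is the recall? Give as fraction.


Recall = retrieved_relevant / total_relevant
= 1 / 52
= 1 / (1 + 51)
= 1/52

1/52


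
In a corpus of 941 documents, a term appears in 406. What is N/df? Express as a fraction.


IDF ratio = N / df
= 941 / 406
= 941/406

941/406


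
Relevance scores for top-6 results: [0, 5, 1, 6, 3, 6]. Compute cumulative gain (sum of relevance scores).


Cumulative Gain = sum of relevance scores
Position 1: rel=0, running sum=0
Position 2: rel=5, running sum=5
Position 3: rel=1, running sum=6
Position 4: rel=6, running sum=12
Position 5: rel=3, running sum=15
Position 6: rel=6, running sum=21
CG = 21

21


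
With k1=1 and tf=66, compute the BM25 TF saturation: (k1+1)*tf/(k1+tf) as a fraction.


BM25 TF component = (k1+1)*tf / (k1+tf)
k1 = 1, tf = 66
Numerator = (1+1)*66 = 132
Denominator = 1 + 66 = 67
= 132/67 = 132/67

132/67


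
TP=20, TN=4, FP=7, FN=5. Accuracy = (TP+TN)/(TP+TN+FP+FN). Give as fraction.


Accuracy = (TP + TN) / (TP + TN + FP + FN)
TP + TN = 20 + 4 = 24
Total = 20 + 4 + 7 + 5 = 36
Accuracy = 24 / 36 = 2/3

2/3


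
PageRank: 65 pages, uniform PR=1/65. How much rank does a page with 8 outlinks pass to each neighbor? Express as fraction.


Initial PR = 1/65 = 1/65
Outlinks = 8
Contribution per link = PR / outlinks
= 1/65 / 8
= 1/520

1/520


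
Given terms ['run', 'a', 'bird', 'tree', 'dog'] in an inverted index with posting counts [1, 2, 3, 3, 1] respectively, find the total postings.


Summing posting list sizes:
'run': 1 postings
'a': 2 postings
'bird': 3 postings
'tree': 3 postings
'dog': 1 postings
Total = 1 + 2 + 3 + 3 + 1 = 10

10


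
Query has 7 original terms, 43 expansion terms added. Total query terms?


Original terms: 7
Expansion terms: 43
Total = 7 + 43 = 50

50


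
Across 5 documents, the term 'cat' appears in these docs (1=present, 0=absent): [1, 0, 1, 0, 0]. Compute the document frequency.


Checking each document for 'cat':
Doc 1: present
Doc 2: absent
Doc 3: present
Doc 4: absent
Doc 5: absent
df = sum of presences = 1 + 0 + 1 + 0 + 0 = 2

2


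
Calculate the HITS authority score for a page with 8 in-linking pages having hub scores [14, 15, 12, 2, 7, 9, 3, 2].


Authority = sum of hub scores of in-linkers
In-link 1: hub score = 14
In-link 2: hub score = 15
In-link 3: hub score = 12
In-link 4: hub score = 2
In-link 5: hub score = 7
In-link 6: hub score = 9
In-link 7: hub score = 3
In-link 8: hub score = 2
Authority = 14 + 15 + 12 + 2 + 7 + 9 + 3 + 2 = 64

64


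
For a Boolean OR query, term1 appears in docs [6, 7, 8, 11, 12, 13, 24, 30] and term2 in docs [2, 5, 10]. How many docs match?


Boolean OR: find union of posting lists
term1 docs: [6, 7, 8, 11, 12, 13, 24, 30]
term2 docs: [2, 5, 10]
Union: [2, 5, 6, 7, 8, 10, 11, 12, 13, 24, 30]
|union| = 11

11


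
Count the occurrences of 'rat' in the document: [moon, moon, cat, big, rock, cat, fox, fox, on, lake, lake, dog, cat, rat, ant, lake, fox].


Document has 17 words
Scanning for 'rat':
Found at positions: [13]
Count = 1

1


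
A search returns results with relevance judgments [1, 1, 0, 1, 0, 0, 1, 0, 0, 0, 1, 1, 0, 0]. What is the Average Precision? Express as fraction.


Computing P@k for each relevant position:
Position 1: relevant, P@1 = 1/1 = 1
Position 2: relevant, P@2 = 2/2 = 1
Position 3: not relevant
Position 4: relevant, P@4 = 3/4 = 3/4
Position 5: not relevant
Position 6: not relevant
Position 7: relevant, P@7 = 4/7 = 4/7
Position 8: not relevant
Position 9: not relevant
Position 10: not relevant
Position 11: relevant, P@11 = 5/11 = 5/11
Position 12: relevant, P@12 = 6/12 = 1/2
Position 13: not relevant
Position 14: not relevant
Sum of P@k = 1 + 1 + 3/4 + 4/7 + 5/11 + 1/2 = 1317/308
AP = 1317/308 / 6 = 439/616

439/616


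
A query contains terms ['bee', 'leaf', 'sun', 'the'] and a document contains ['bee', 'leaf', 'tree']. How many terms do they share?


Query terms: ['bee', 'leaf', 'sun', 'the']
Document terms: ['bee', 'leaf', 'tree']
Common terms: ['bee', 'leaf']
Overlap count = 2

2


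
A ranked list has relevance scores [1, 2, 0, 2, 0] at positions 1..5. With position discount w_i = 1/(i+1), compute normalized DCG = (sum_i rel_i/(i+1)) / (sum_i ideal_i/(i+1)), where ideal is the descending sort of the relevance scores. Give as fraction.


Position discount weights w_i = 1/(i+1) for i=1..5:
Weights = [1/2, 1/3, 1/4, 1/5, 1/6]
Actual relevance: [1, 2, 0, 2, 0]
DCG = 1/2 + 2/3 + 0/4 + 2/5 + 0/6 = 47/30
Ideal relevance (sorted desc): [2, 2, 1, 0, 0]
Ideal DCG = 2/2 + 2/3 + 1/4 + 0/5 + 0/6 = 23/12
nDCG = DCG / ideal_DCG = 47/30 / 23/12 = 94/115

94/115


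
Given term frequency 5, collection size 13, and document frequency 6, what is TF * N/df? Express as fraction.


TF * (N/df)
= 5 * (13/6)
= 5 * 13/6
= 65/6

65/6


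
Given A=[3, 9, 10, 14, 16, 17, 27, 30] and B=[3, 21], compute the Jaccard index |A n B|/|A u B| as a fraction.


A intersect B = [3]
|A intersect B| = 1
A union B = [3, 9, 10, 14, 16, 17, 21, 27, 30]
|A union B| = 9
Jaccard = 1/9 = 1/9

1/9


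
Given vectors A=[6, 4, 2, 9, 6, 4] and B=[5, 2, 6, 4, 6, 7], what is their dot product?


Dot product = sum of element-wise products
A[0]*B[0] = 6*5 = 30
A[1]*B[1] = 4*2 = 8
A[2]*B[2] = 2*6 = 12
A[3]*B[3] = 9*4 = 36
A[4]*B[4] = 6*6 = 36
A[5]*B[5] = 4*7 = 28
Sum = 30 + 8 + 12 + 36 + 36 + 28 = 150

150


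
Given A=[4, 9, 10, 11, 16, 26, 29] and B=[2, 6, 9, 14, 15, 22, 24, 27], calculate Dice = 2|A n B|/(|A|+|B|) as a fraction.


A intersect B = [9]
|A intersect B| = 1
|A| = 7, |B| = 8
Dice = 2*1 / (7+8)
= 2 / 15 = 2/15

2/15


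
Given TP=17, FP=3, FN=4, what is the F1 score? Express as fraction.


F1 = 2 * P * R / (P + R)
P = TP/(TP+FP) = 17/20 = 17/20
R = TP/(TP+FN) = 17/21 = 17/21
2 * P * R = 2 * 17/20 * 17/21 = 289/210
P + R = 17/20 + 17/21 = 697/420
F1 = 289/210 / 697/420 = 34/41

34/41


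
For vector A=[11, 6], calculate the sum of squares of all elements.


|A|^2 = sum of squared components
A[0]^2 = 11^2 = 121
A[1]^2 = 6^2 = 36
Sum = 121 + 36 = 157

157


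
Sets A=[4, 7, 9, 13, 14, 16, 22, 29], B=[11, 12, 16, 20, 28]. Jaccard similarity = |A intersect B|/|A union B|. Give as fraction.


A intersect B = [16]
|A intersect B| = 1
A union B = [4, 7, 9, 11, 12, 13, 14, 16, 20, 22, 28, 29]
|A union B| = 12
Jaccard = 1/12 = 1/12

1/12


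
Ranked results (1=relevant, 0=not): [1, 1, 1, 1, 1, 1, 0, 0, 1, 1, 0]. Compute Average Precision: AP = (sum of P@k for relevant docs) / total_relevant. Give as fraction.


Computing P@k for each relevant position:
Position 1: relevant, P@1 = 1/1 = 1
Position 2: relevant, P@2 = 2/2 = 1
Position 3: relevant, P@3 = 3/3 = 1
Position 4: relevant, P@4 = 4/4 = 1
Position 5: relevant, P@5 = 5/5 = 1
Position 6: relevant, P@6 = 6/6 = 1
Position 7: not relevant
Position 8: not relevant
Position 9: relevant, P@9 = 7/9 = 7/9
Position 10: relevant, P@10 = 8/10 = 4/5
Position 11: not relevant
Sum of P@k = 1 + 1 + 1 + 1 + 1 + 1 + 7/9 + 4/5 = 341/45
AP = 341/45 / 8 = 341/360

341/360


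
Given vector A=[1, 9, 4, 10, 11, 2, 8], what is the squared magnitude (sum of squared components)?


|A|^2 = sum of squared components
A[0]^2 = 1^2 = 1
A[1]^2 = 9^2 = 81
A[2]^2 = 4^2 = 16
A[3]^2 = 10^2 = 100
A[4]^2 = 11^2 = 121
A[5]^2 = 2^2 = 4
A[6]^2 = 8^2 = 64
Sum = 1 + 81 + 16 + 100 + 121 + 4 + 64 = 387

387


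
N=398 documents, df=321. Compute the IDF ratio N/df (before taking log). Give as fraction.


IDF ratio = N / df
= 398 / 321
= 398/321

398/321


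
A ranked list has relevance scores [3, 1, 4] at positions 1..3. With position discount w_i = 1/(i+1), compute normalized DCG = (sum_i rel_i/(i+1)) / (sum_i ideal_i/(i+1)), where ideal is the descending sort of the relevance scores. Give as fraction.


Position discount weights w_i = 1/(i+1) for i=1..3:
Weights = [1/2, 1/3, 1/4]
Actual relevance: [3, 1, 4]
DCG = 3/2 + 1/3 + 4/4 = 17/6
Ideal relevance (sorted desc): [4, 3, 1]
Ideal DCG = 4/2 + 3/3 + 1/4 = 13/4
nDCG = DCG / ideal_DCG = 17/6 / 13/4 = 34/39

34/39


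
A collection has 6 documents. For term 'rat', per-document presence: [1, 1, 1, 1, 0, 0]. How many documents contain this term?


Checking each document for 'rat':
Doc 1: present
Doc 2: present
Doc 3: present
Doc 4: present
Doc 5: absent
Doc 6: absent
df = sum of presences = 1 + 1 + 1 + 1 + 0 + 0 = 4

4


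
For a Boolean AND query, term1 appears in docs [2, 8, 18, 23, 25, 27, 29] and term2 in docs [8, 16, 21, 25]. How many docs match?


Boolean AND: find intersection of posting lists
term1 docs: [2, 8, 18, 23, 25, 27, 29]
term2 docs: [8, 16, 21, 25]
Intersection: [8, 25]
|intersection| = 2

2


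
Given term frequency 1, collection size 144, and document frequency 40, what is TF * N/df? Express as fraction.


TF * (N/df)
= 1 * (144/40)
= 1 * 18/5
= 18/5

18/5


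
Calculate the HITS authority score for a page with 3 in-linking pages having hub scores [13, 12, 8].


Authority = sum of hub scores of in-linkers
In-link 1: hub score = 13
In-link 2: hub score = 12
In-link 3: hub score = 8
Authority = 13 + 12 + 8 = 33

33


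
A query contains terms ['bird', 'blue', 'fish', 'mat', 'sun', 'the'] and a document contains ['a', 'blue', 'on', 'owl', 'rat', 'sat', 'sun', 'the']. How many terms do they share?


Query terms: ['bird', 'blue', 'fish', 'mat', 'sun', 'the']
Document terms: ['a', 'blue', 'on', 'owl', 'rat', 'sat', 'sun', 'the']
Common terms: ['blue', 'sun', 'the']
Overlap count = 3

3


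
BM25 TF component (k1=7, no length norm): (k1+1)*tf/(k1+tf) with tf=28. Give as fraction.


BM25 TF component = (k1+1)*tf / (k1+tf)
k1 = 7, tf = 28
Numerator = (7+1)*28 = 224
Denominator = 7 + 28 = 35
= 224/35 = 32/5

32/5


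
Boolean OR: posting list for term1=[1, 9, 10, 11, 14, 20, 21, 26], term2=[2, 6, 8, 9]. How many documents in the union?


Boolean OR: find union of posting lists
term1 docs: [1, 9, 10, 11, 14, 20, 21, 26]
term2 docs: [2, 6, 8, 9]
Union: [1, 2, 6, 8, 9, 10, 11, 14, 20, 21, 26]
|union| = 11

11


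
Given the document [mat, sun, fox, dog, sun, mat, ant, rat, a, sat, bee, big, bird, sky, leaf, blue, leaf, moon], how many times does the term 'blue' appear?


Document has 18 words
Scanning for 'blue':
Found at positions: [15]
Count = 1

1


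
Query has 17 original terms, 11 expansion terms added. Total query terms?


Original terms: 17
Expansion terms: 11
Total = 17 + 11 = 28

28


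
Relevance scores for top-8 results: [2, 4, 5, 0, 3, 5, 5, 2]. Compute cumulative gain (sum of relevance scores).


Cumulative Gain = sum of relevance scores
Position 1: rel=2, running sum=2
Position 2: rel=4, running sum=6
Position 3: rel=5, running sum=11
Position 4: rel=0, running sum=11
Position 5: rel=3, running sum=14
Position 6: rel=5, running sum=19
Position 7: rel=5, running sum=24
Position 8: rel=2, running sum=26
CG = 26

26


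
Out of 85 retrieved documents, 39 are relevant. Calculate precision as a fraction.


Precision = relevant_retrieved / total_retrieved
= 39 / 85
= 39 / (39 + 46)
= 39/85

39/85


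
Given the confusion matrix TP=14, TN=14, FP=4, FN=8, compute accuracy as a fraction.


Accuracy = (TP + TN) / (TP + TN + FP + FN)
TP + TN = 14 + 14 = 28
Total = 14 + 14 + 4 + 8 = 40
Accuracy = 28 / 40 = 7/10

7/10


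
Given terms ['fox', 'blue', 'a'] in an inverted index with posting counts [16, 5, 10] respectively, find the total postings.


Summing posting list sizes:
'fox': 16 postings
'blue': 5 postings
'a': 10 postings
Total = 16 + 5 + 10 = 31

31


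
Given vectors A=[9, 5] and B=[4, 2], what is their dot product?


Dot product = sum of element-wise products
A[0]*B[0] = 9*4 = 36
A[1]*B[1] = 5*2 = 10
Sum = 36 + 10 = 46

46


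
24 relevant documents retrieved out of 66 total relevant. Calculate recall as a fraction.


Recall = retrieved_relevant / total_relevant
= 24 / 66
= 24 / (24 + 42)
= 4/11

4/11


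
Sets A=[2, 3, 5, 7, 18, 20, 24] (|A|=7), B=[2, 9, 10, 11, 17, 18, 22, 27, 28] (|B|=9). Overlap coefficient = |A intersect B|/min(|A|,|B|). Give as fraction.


A intersect B = [2, 18]
|A intersect B| = 2
min(|A|, |B|) = min(7, 9) = 7
Overlap = 2 / 7 = 2/7

2/7


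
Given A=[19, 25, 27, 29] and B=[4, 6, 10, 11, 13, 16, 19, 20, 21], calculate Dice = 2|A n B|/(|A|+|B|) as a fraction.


A intersect B = [19]
|A intersect B| = 1
|A| = 4, |B| = 9
Dice = 2*1 / (4+9)
= 2 / 13 = 2/13

2/13


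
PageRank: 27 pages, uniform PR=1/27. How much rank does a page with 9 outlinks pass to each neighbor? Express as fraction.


Initial PR = 1/27 = 1/27
Outlinks = 9
Contribution per link = PR / outlinks
= 1/27 / 9
= 1/243

1/243


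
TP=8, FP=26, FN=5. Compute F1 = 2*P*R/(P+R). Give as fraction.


F1 = 2 * P * R / (P + R)
P = TP/(TP+FP) = 8/34 = 4/17
R = TP/(TP+FN) = 8/13 = 8/13
2 * P * R = 2 * 4/17 * 8/13 = 64/221
P + R = 4/17 + 8/13 = 188/221
F1 = 64/221 / 188/221 = 16/47

16/47


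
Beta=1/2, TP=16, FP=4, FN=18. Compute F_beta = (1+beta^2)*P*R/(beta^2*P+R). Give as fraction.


P = TP/(TP+FP) = 16/20 = 4/5
R = TP/(TP+FN) = 16/34 = 8/17
beta^2 = 1/2^2 = 1/4
(1 + beta^2) = 5/4
Numerator = (1+beta^2)*P*R = 8/17
Denominator = beta^2*P + R = 1/5 + 8/17 = 57/85
F_beta = 40/57

40/57


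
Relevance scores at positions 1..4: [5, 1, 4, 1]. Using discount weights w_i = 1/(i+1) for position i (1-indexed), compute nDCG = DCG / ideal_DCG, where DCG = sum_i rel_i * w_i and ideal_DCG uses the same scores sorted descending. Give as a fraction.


Position discount weights w_i = 1/(i+1) for i=1..4:
Weights = [1/2, 1/3, 1/4, 1/5]
Actual relevance: [5, 1, 4, 1]
DCG = 5/2 + 1/3 + 4/4 + 1/5 = 121/30
Ideal relevance (sorted desc): [5, 4, 1, 1]
Ideal DCG = 5/2 + 4/3 + 1/4 + 1/5 = 257/60
nDCG = DCG / ideal_DCG = 121/30 / 257/60 = 242/257

242/257
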